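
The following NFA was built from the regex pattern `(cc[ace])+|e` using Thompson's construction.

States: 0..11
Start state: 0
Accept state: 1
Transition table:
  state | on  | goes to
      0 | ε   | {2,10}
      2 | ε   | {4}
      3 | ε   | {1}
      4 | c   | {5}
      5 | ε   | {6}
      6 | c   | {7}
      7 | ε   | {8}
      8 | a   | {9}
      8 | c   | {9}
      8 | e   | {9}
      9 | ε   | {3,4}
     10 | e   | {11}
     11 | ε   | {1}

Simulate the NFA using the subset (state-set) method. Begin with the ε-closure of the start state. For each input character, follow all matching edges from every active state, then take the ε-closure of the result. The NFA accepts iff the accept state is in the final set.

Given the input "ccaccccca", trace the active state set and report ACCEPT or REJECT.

Answer: ACCEPT

Trace:
S₀ = ε-closure({0}) = {0,2,4,10}
'c' @ 1: {5,6}
'c' @ 2: {7,8}
'a' @ 3: {1,3,4,9}  ✓accept
'c' @ 4: {5,6}
'c' @ 5: {7,8}
'c' @ 6: {1,3,4,9}  ✓accept
'c' @ 7: {5,6}
'c' @ 8: {7,8}
'a' @ 9: {1,3,4,9}  ✓accept
after full input: {1,3,4,9}  (accept=1 in)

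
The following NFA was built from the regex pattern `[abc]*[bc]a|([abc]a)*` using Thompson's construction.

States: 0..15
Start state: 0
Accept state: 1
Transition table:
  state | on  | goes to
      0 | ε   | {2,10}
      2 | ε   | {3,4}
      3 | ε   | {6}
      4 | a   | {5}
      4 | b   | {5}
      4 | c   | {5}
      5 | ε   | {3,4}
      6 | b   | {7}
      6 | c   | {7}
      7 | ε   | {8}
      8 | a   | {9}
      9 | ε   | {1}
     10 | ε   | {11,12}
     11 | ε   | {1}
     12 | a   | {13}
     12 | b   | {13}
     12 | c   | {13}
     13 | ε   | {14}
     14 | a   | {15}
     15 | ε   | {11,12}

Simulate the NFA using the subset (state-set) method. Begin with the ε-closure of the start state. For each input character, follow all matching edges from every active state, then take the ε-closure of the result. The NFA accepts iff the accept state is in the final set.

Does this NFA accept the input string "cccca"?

S₀ = ε-closure({0}) = {0,1,2,3,4,6,10,11,12}
'c' @ 1: {3,4,5,6,7,8,13,14}
'c' @ 2: {3,4,5,6,7,8}
'c' @ 3: {3,4,5,6,7,8}
'c' @ 4: {3,4,5,6,7,8}
'a' @ 5: {1,3,4,5,6,9}  [accepting]
final: {1,3,4,5,6,9}; accept 1 in set

Answer: ACCEPT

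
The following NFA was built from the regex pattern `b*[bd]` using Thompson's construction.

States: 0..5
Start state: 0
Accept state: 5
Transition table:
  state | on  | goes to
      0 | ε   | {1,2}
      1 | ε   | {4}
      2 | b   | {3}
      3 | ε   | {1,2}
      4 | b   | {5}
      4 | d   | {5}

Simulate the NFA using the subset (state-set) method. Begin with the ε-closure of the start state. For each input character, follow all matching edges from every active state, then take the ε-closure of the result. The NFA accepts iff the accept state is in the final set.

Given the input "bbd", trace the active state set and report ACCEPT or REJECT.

Answer: ACCEPT

Trace:
initial (ε-close {0}): {0,1,2,4}
'b' @ 1: {1,2,3,4,5}  ✓accept
'b' @ 2: {1,2,3,4,5}  ✓accept
'd' @ 3: {5}  ✓accept
end set {5} — state 5 in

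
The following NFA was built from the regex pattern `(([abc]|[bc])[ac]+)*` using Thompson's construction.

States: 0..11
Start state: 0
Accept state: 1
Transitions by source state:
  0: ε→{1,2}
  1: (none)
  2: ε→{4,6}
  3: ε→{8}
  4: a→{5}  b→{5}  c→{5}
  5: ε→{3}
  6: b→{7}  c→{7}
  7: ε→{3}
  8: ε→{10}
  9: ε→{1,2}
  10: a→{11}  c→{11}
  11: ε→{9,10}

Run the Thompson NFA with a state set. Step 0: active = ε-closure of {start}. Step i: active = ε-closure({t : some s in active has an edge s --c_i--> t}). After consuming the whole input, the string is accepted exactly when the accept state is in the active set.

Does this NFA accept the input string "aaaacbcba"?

Answer: ACCEPT

Trace:
initial (ε-close {0}): {0,1,2,4,6}
'a' @ 1: {3,5,8,10}
'a' @ 2: {1,2,4,6,9,10,11}  (accept∈set)
'a' @ 3: {1,2,3,4,5,6,8,9,10,11}  (accept∈set)
'a' @ 4: {1,2,3,4,5,6,8,9,10,11}  (accept∈set)
'c' @ 5: {1,2,3,4,5,6,7,8,9,10,11}  (accept∈set)
'b' @ 6: {3,5,7,8,10}
'c' @ 7: {1,2,4,6,9,10,11}  (accept∈set)
'b' @ 8: {3,5,7,8,10}
'a' @ 9: {1,2,4,6,9,10,11}  (accept∈set)
final: {1,2,4,6,9,10,11}; accept 1 in set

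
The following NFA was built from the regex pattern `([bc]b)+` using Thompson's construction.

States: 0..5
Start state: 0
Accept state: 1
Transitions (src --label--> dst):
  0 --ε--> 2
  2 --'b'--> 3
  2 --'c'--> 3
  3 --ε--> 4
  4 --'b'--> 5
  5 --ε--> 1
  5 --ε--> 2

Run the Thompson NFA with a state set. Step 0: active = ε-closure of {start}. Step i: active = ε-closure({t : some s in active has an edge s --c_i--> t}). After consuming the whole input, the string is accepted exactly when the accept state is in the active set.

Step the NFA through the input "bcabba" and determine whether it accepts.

S₀ = ε-closure({0}) = {0,2}
'b' @ 1: {3,4}
'c' @ 2: {}  — no active states
rest 'abba' ignored (set empty)
final: {}; accept 1 not in set

Answer: REJECT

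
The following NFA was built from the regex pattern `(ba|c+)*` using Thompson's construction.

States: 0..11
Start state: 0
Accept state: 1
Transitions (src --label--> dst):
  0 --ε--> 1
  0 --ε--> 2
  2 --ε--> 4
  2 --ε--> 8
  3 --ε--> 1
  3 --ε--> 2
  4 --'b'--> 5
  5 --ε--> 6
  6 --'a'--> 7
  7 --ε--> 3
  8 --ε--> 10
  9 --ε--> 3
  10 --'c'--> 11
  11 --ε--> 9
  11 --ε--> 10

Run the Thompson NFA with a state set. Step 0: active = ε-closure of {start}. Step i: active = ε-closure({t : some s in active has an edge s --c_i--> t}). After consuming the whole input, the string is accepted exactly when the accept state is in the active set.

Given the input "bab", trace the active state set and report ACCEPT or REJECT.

Answer: REJECT

Derivation:
start: ε-closure({0}) = {0,1,2,4,8,10}
'b' @ 1: {5,6}
'a' @ 2: {1,2,3,4,7,8,10}  (accept∈set)
'b' @ 3: {5,6}
after full input: {5,6}  (accept=1 not in)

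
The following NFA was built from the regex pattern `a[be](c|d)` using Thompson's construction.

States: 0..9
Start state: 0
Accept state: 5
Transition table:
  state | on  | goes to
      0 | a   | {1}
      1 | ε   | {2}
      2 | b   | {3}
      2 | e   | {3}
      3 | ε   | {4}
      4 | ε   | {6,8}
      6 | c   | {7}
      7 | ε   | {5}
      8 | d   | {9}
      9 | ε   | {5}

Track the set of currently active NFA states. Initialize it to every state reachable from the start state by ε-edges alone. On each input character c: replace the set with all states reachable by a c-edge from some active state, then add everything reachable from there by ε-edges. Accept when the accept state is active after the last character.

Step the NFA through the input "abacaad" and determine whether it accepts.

initial (ε-close {0}): {0}
'a' @ 1: {1,2}
'b' @ 2: {3,4,6,8}
'a' @ 3: {}  — no active states
rest 'caad' ignored (set empty)
after full input: {}  (accept=5 not in)

Answer: REJECT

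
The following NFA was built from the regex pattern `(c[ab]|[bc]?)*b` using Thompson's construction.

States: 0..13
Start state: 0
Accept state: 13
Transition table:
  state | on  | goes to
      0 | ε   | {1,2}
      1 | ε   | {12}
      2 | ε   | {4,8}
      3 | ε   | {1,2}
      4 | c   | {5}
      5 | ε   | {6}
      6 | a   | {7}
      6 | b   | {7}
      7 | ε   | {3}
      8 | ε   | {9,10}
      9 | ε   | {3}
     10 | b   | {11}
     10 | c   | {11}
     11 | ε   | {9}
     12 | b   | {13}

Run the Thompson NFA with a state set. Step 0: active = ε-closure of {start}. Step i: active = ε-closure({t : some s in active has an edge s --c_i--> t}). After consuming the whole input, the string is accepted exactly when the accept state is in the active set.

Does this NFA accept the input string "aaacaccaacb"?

S₀ = ε-closure({0}) = {0,1,2,3,4,8,9,10,12}
'a' @ 1: {}  — state set empty
rest 'aacaccaacb' ignored (set empty)
after full input: {}  (accept=13 not in)

Answer: REJECT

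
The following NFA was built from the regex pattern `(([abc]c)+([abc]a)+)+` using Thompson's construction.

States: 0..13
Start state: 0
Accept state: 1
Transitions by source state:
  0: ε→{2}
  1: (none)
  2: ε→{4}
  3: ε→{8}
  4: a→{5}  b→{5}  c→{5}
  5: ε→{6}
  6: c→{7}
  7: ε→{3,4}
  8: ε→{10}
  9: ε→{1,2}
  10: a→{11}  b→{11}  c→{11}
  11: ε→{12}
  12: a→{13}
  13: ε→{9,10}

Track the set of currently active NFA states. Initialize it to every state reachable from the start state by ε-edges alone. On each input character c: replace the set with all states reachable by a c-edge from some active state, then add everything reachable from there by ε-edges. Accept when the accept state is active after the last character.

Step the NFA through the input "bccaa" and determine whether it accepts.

initial (ε-close {0}): {0,2,4}
'b' @ 1: {5,6}
'c' @ 2: {3,4,7,8,10}
'c' @ 3: {5,6,11,12}
'a' @ 4: {1,2,4,9,10,13}  (accept∈set)
'a' @ 5: {5,6,11,12}
final: {5,6,11,12}; accept 1 not in set

Answer: REJECT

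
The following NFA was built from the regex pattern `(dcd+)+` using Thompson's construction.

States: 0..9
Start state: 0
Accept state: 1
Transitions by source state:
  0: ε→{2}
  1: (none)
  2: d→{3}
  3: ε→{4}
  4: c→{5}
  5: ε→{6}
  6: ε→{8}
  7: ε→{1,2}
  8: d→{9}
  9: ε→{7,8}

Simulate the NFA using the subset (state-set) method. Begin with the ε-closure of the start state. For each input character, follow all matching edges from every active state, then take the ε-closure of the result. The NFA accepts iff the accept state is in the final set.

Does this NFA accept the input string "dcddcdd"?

Answer: ACCEPT

Trace:
initial (ε-close {0}): {0,2}
'd' @ 1: {3,4}
'c' @ 2: {5,6,8}
'd' @ 3: {1,2,7,8,9}  (accept∈set)
'd' @ 4: {1,2,3,4,7,8,9}  (accept∈set)
'c' @ 5: {5,6,8}
'd' @ 6: {1,2,7,8,9}  (accept∈set)
'd' @ 7: {1,2,3,4,7,8,9}  (accept∈set)
end set {1,2,3,4,7,8,9} — state 1 in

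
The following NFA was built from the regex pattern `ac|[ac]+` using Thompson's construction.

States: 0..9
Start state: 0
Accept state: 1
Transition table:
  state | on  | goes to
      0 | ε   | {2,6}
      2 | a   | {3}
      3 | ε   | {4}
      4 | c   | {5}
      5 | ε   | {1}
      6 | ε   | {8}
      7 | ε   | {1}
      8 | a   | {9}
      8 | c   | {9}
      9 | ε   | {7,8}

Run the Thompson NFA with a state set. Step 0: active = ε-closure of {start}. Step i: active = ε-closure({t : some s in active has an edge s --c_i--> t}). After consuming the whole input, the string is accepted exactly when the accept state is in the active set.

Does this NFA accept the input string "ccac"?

Answer: ACCEPT

Derivation:
start: ε-closure({0}) = {0,2,6,8}
'c' @ 1: {1,7,8,9}  (accept∈set)
'c' @ 2: {1,7,8,9}  (accept∈set)
'a' @ 3: {1,7,8,9}  (accept∈set)
'c' @ 4: {1,7,8,9}  (accept∈set)
end set {1,7,8,9} — state 1 in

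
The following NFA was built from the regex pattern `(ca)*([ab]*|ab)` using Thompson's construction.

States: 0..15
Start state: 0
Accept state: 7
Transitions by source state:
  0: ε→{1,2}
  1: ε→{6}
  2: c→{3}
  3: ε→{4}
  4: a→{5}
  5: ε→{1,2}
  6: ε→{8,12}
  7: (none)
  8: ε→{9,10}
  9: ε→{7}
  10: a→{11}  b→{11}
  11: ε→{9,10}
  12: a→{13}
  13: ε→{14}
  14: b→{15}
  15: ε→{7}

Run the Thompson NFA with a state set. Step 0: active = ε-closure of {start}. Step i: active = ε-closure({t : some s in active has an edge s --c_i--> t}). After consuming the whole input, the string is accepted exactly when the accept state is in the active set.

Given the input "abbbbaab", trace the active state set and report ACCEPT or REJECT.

initial (ε-close {0}): {0,1,2,6,7,8,9,10,12}
'a' @ 1: {7,9,10,11,13,14}  [accepting]
'b' @ 2: {7,9,10,11,15}  [accepting]
'b' @ 3: {7,9,10,11}  [accepting]
'b' @ 4: {7,9,10,11}  [accepting]
'b' @ 5: {7,9,10,11}  [accepting]
'a' @ 6: {7,9,10,11}  [accepting]
'a' @ 7: {7,9,10,11}  [accepting]
'b' @ 8: {7,9,10,11}  [accepting]
end set {7,9,10,11} — state 7 in

Answer: ACCEPT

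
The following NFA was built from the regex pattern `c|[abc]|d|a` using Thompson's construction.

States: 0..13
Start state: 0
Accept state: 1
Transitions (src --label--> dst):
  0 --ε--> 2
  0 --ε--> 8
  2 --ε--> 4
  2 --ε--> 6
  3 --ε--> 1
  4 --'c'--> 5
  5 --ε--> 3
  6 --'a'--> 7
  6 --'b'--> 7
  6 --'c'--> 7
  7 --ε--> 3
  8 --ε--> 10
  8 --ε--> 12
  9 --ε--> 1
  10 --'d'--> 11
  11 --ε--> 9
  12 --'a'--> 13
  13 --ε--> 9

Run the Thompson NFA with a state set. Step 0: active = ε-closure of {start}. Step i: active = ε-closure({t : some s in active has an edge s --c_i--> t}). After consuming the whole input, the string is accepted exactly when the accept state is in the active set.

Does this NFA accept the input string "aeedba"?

S₀ = ε-closure({0}) = {0,2,4,6,8,10,12}
'a' @ 1: {1,3,7,9,13}  [accepting]
'e' @ 2: {}  — dead — no transitions
rest 'edba' ignored (set empty)
final: {}; accept 1 not in set

Answer: REJECT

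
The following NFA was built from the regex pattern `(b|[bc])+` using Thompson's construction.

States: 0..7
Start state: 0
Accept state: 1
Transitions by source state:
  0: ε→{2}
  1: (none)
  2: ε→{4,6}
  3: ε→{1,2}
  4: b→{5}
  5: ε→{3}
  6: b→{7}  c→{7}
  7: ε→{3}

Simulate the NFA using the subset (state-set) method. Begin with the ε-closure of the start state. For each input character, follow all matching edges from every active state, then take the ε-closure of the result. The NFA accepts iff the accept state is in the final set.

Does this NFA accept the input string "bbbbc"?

initial (ε-close {0}): {0,2,4,6}
'b' @ 1: {1,2,3,4,5,6,7}  [accepting]
'b' @ 2: {1,2,3,4,5,6,7}  [accepting]
'b' @ 3: {1,2,3,4,5,6,7}  [accepting]
'b' @ 4: {1,2,3,4,5,6,7}  [accepting]
'c' @ 5: {1,2,3,4,6,7}  [accepting]
after full input: {1,2,3,4,6,7}  (accept=1 in)

Answer: ACCEPT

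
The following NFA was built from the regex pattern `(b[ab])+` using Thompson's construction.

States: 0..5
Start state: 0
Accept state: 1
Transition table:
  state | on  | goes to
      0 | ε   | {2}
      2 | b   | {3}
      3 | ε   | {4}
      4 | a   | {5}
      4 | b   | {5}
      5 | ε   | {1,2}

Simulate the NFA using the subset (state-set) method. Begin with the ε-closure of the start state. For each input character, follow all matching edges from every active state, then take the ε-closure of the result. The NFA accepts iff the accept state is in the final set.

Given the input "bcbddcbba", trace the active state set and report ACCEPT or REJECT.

S₀ = ε-closure({0}) = {0,2}
'b' @ 1: {3,4}
'c' @ 2: {}  — state set empty
rest 'bddcbba' ignored (set empty)
end set {} — state 1 not in

Answer: REJECT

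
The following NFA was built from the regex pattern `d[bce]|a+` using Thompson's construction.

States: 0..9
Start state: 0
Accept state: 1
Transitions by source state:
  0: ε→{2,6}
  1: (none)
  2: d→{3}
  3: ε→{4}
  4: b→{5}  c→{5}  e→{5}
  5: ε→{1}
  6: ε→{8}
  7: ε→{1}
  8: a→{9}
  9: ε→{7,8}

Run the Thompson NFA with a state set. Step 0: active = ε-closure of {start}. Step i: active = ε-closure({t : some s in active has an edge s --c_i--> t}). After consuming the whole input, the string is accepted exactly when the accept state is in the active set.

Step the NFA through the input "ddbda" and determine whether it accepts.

Answer: REJECT

Trace:
S₀ = ε-closure({0}) = {0,2,6,8}
'd' @ 1: {3,4}
'd' @ 2: {}  — no active states
rest 'bda' ignored (set empty)
end set {} — state 1 not in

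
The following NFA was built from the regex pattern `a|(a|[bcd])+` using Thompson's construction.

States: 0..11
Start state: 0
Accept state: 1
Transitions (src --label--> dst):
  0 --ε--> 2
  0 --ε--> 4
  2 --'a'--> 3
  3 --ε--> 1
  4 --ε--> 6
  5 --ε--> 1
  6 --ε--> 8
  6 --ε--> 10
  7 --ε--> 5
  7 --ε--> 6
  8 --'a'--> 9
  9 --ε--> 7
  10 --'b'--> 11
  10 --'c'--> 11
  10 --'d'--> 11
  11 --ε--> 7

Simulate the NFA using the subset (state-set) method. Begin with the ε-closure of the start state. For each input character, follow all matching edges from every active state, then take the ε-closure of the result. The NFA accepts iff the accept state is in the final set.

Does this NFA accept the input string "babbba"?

initial (ε-close {0}): {0,2,4,6,8,10}
'b' @ 1: {1,5,6,7,8,10,11}  ✓accept
'a' @ 2: {1,5,6,7,8,9,10}  ✓accept
'b' @ 3: {1,5,6,7,8,10,11}  ✓accept
'b' @ 4: {1,5,6,7,8,10,11}  ✓accept
'b' @ 5: {1,5,6,7,8,10,11}  ✓accept
'a' @ 6: {1,5,6,7,8,9,10}  ✓accept
final: {1,5,6,7,8,9,10}; accept 1 in set

Answer: ACCEPT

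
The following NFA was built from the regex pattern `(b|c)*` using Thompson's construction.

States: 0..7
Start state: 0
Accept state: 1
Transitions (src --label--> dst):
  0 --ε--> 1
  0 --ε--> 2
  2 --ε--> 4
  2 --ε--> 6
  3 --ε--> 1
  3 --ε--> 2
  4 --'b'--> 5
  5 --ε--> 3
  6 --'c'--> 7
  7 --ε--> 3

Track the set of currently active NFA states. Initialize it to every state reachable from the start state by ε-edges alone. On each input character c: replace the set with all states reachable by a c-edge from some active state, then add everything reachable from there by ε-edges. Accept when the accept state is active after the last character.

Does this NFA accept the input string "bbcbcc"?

Answer: ACCEPT

Derivation:
S₀ = ε-closure({0}) = {0,1,2,4,6}
'b' @ 1: {1,2,3,4,5,6}  (accept∈set)
'b' @ 2: {1,2,3,4,5,6}  (accept∈set)
'c' @ 3: {1,2,3,4,6,7}  (accept∈set)
'b' @ 4: {1,2,3,4,5,6}  (accept∈set)
'c' @ 5: {1,2,3,4,6,7}  (accept∈set)
'c' @ 6: {1,2,3,4,6,7}  (accept∈set)
final: {1,2,3,4,6,7}; accept 1 in set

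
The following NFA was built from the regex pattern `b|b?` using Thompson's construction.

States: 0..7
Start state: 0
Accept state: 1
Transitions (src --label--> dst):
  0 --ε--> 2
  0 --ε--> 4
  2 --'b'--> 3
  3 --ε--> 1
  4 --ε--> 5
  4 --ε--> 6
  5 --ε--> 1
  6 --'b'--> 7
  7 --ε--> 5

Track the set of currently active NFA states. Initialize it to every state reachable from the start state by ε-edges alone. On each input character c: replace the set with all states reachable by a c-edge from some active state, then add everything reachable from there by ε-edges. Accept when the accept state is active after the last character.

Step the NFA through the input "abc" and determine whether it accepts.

Answer: REJECT

Trace:
initial (ε-close {0}): {0,1,2,4,5,6}
'a' @ 1: {}  — dead — no transitions
rest 'bc' ignored (set empty)
after full input: {}  (accept=1 not in)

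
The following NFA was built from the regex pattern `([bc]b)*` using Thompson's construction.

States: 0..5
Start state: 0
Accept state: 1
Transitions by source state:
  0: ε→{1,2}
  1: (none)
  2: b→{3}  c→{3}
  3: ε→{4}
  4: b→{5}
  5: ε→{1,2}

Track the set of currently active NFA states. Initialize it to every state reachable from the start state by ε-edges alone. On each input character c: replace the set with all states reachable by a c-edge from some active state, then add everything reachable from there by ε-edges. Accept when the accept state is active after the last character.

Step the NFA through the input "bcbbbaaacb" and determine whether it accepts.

initial (ε-close {0}): {0,1,2}
'b' @ 1: {3,4}
'c' @ 2: {}  — state set empty
rest 'bbbaaacb' ignored (set empty)
after full input: {}  (accept=1 not in)

Answer: REJECT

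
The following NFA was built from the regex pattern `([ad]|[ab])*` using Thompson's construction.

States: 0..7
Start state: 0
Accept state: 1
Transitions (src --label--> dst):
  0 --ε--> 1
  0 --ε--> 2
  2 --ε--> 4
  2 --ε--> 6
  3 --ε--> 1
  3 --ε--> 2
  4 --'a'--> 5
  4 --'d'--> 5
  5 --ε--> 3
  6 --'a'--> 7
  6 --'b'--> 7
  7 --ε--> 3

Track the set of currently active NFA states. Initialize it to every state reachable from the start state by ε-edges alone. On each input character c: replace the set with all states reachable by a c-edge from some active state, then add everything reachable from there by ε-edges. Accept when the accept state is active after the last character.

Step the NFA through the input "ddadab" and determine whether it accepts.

Answer: ACCEPT

Steps:
S₀ = ε-closure({0}) = {0,1,2,4,6}
'd' @ 1: {1,2,3,4,5,6}  ✓accept
'd' @ 2: {1,2,3,4,5,6}  ✓accept
'a' @ 3: {1,2,3,4,5,6,7}  ✓accept
'd' @ 4: {1,2,3,4,5,6}  ✓accept
'a' @ 5: {1,2,3,4,5,6,7}  ✓accept
'b' @ 6: {1,2,3,4,6,7}  ✓accept
after full input: {1,2,3,4,6,7}  (accept=1 in)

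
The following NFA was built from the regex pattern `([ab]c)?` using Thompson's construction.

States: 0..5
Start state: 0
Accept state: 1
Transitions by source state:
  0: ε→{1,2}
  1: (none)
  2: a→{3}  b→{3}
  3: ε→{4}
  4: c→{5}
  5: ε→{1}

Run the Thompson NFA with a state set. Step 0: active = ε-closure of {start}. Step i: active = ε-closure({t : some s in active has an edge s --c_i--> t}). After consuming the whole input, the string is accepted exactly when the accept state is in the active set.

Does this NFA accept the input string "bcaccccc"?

S₀ = ε-closure({0}) = {0,1,2}
'b' @ 1: {3,4}
'c' @ 2: {1,5}  (accept∈set)
'a' @ 3: {}  — state set empty
rest 'ccccc' ignored (set empty)
final: {}; accept 1 not in set

Answer: REJECT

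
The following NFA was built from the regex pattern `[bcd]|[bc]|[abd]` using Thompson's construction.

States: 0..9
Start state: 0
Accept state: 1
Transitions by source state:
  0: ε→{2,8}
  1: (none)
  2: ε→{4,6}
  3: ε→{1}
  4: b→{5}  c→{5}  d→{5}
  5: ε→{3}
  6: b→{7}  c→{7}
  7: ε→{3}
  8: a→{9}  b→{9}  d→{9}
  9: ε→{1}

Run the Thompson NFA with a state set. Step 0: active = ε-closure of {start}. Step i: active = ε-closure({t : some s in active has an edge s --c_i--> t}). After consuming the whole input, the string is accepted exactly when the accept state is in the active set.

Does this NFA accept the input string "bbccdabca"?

S₀ = ε-closure({0}) = {0,2,4,6,8}
'b' @ 1: {1,3,5,7,9}  [accepting]
'b' @ 2: {}  — state set empty
rest 'ccdabca' ignored (set empty)
end set {} — state 1 not in

Answer: REJECT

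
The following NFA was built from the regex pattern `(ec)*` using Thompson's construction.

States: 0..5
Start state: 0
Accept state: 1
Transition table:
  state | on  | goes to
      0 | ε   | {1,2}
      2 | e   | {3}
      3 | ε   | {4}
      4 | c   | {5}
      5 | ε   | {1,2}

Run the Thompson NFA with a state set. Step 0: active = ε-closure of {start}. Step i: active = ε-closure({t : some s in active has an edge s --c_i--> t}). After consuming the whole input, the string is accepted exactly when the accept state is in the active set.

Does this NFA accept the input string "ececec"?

Answer: ACCEPT

Trace:
start: ε-closure({0}) = {0,1,2}
'e' @ 1: {3,4}
'c' @ 2: {1,2,5}  (accept∈set)
'e' @ 3: {3,4}
'c' @ 4: {1,2,5}  (accept∈set)
'e' @ 5: {3,4}
'c' @ 6: {1,2,5}  (accept∈set)
end set {1,2,5} — state 1 in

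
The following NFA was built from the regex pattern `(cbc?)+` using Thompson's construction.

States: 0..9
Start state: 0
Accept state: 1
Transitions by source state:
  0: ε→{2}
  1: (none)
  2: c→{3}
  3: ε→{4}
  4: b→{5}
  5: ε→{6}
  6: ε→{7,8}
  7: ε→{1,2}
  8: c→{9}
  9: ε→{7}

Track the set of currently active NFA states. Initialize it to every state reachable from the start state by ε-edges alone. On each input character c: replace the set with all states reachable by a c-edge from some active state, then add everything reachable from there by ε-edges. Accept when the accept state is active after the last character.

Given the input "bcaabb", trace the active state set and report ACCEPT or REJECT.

initial (ε-close {0}): {0,2}
'b' @ 1: {}  — no active states
rest 'caabb' ignored (set empty)
after full input: {}  (accept=1 not in)

Answer: REJECT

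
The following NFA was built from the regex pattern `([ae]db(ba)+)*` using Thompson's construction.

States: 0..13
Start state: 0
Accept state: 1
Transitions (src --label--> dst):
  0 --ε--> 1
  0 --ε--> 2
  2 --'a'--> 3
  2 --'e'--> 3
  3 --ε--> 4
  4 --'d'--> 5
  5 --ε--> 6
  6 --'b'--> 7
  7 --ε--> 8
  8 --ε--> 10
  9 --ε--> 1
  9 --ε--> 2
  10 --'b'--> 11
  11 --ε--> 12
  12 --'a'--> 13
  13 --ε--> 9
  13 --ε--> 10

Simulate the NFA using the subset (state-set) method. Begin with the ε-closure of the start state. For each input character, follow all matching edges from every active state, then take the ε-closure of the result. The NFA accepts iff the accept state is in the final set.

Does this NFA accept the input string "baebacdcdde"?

S₀ = ε-closure({0}) = {0,1,2}
'b' @ 1: {}  — state set empty
rest 'aebacdcdde' ignored (set empty)
final: {}; accept 1 not in set

Answer: REJECT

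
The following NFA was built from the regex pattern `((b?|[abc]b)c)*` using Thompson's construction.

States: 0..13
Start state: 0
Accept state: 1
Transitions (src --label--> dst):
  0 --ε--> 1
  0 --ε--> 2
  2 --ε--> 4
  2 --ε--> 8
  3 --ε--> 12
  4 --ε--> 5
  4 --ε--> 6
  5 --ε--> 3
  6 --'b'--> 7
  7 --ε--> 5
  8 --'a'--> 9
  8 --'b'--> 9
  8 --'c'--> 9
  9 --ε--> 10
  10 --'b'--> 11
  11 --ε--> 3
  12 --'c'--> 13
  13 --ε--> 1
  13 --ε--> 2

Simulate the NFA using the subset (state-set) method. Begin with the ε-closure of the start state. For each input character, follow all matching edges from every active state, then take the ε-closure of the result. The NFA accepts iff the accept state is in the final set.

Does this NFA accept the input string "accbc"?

initial (ε-close {0}): {0,1,2,3,4,5,6,8,12}
'a' @ 1: {9,10}
'c' @ 2: {}  — dead — no transitions
rest 'cbc' ignored (set empty)
after full input: {}  (accept=1 not in)

Answer: REJECT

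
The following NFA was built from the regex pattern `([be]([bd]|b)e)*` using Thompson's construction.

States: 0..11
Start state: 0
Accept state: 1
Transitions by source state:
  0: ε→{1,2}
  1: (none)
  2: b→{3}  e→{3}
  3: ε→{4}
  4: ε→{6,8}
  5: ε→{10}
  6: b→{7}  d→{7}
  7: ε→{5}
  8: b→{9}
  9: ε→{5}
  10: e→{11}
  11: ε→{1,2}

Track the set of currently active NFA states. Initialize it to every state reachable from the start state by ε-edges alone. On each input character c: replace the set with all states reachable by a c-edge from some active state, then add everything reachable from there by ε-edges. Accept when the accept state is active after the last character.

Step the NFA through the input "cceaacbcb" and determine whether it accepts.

Answer: REJECT

Derivation:
S₀ = ε-closure({0}) = {0,1,2}
'c' @ 1: {}  — state set empty
rest 'ceaacbcb' ignored (set empty)
final: {}; accept 1 not in set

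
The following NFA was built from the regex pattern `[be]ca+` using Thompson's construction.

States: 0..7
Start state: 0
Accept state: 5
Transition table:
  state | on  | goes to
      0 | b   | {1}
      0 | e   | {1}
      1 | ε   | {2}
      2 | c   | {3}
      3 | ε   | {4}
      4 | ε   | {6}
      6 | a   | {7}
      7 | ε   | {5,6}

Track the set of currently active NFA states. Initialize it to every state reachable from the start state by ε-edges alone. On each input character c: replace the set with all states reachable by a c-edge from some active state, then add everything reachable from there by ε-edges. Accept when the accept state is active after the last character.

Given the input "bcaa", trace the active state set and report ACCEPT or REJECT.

start: ε-closure({0}) = {0}
'b' @ 1: {1,2}
'c' @ 2: {3,4,6}
'a' @ 3: {5,6,7}  ✓accept
'a' @ 4: {5,6,7}  ✓accept
after full input: {5,6,7}  (accept=5 in)

Answer: ACCEPT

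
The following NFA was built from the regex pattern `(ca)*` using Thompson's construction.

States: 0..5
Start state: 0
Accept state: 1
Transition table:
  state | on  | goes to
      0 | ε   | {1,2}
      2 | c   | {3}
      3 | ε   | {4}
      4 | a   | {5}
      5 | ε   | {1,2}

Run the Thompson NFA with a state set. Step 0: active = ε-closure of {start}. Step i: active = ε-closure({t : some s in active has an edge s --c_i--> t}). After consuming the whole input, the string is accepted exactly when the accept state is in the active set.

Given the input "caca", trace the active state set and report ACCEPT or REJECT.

Answer: ACCEPT

Steps:
initial (ε-close {0}): {0,1,2}
'c' @ 1: {3,4}
'a' @ 2: {1,2,5}  (accept∈set)
'c' @ 3: {3,4}
'a' @ 4: {1,2,5}  (accept∈set)
after full input: {1,2,5}  (accept=1 in)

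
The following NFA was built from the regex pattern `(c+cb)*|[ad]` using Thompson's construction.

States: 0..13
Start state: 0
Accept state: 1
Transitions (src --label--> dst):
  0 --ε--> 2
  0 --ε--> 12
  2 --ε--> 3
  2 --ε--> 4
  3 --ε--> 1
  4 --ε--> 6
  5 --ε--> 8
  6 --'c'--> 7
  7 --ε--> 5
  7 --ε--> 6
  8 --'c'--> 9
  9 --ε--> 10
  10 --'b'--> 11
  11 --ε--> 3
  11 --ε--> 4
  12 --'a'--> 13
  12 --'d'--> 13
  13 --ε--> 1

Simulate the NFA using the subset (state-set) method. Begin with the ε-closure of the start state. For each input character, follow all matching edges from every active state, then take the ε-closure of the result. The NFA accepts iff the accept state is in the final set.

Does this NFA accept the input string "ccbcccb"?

start: ε-closure({0}) = {0,1,2,3,4,6,12}
'c' @ 1: {5,6,7,8}
'c' @ 2: {5,6,7,8,9,10}
'b' @ 3: {1,3,4,6,11}  (accept∈set)
'c' @ 4: {5,6,7,8}
'c' @ 5: {5,6,7,8,9,10}
'c' @ 6: {5,6,7,8,9,10}
'b' @ 7: {1,3,4,6,11}  (accept∈set)
after full input: {1,3,4,6,11}  (accept=1 in)

Answer: ACCEPT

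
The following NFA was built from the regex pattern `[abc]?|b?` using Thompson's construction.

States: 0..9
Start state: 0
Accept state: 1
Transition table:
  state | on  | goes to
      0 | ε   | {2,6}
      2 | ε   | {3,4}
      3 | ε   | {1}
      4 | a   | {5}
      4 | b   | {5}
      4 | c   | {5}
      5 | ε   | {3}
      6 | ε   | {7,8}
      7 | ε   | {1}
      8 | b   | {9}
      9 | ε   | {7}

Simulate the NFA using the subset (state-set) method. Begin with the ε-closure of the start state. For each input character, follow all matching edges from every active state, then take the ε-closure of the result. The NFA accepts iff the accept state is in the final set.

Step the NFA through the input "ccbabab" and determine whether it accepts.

start: ε-closure({0}) = {0,1,2,3,4,6,7,8}
'c' @ 1: {1,3,5}  (accept∈set)
'c' @ 2: {}  — dead — no transitions
rest 'babab' ignored (set empty)
final: {}; accept 1 not in set

Answer: REJECT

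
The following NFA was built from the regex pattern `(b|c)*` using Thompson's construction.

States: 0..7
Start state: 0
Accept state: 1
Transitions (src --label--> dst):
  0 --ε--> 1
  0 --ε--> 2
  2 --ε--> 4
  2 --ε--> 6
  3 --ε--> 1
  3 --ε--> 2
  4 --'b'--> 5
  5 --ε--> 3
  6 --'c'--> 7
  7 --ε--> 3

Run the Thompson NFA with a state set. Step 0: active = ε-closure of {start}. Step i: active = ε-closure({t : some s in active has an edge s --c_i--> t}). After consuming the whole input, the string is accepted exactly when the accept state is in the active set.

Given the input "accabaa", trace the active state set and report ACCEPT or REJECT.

Answer: REJECT

Trace:
S₀ = ε-closure({0}) = {0,1,2,4,6}
'a' @ 1: {}  — state set empty
rest 'ccabaa' ignored (set empty)
final: {}; accept 1 not in set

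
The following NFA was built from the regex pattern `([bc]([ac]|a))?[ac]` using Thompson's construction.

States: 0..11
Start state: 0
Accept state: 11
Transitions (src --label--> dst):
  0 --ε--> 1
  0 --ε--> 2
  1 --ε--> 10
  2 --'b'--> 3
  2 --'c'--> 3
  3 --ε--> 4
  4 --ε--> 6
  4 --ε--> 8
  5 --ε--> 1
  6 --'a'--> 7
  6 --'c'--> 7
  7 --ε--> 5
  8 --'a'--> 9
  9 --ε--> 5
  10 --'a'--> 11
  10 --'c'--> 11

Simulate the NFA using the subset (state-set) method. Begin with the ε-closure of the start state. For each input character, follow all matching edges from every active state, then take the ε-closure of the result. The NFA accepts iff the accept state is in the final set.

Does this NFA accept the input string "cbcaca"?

start: ε-closure({0}) = {0,1,2,10}
'c' @ 1: {3,4,6,8,11}  [accepting]
'b' @ 2: {}  — no active states
rest 'caca' ignored (set empty)
final: {}; accept 11 not in set

Answer: REJECT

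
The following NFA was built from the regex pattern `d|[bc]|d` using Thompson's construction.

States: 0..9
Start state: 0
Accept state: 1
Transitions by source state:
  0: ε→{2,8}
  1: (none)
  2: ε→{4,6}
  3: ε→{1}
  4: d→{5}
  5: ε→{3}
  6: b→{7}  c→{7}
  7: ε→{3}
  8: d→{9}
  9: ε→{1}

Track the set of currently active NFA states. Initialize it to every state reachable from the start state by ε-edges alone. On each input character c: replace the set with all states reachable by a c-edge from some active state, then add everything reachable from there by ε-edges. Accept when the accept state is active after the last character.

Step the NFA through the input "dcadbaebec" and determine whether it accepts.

initial (ε-close {0}): {0,2,4,6,8}
'd' @ 1: {1,3,5,9}  [accepting]
'c' @ 2: {}  — no active states
rest 'adbaebec' ignored (set empty)
end set {} — state 1 not in

Answer: REJECT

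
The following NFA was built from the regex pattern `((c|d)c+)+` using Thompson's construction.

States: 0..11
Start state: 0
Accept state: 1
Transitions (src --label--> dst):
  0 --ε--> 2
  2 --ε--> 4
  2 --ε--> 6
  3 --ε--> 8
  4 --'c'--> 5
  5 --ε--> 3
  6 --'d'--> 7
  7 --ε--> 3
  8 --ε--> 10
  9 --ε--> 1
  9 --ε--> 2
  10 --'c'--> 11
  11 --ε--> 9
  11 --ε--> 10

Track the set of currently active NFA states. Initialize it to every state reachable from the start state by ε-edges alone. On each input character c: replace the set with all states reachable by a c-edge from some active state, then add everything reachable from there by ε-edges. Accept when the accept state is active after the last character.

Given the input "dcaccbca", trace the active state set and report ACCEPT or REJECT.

Answer: REJECT

Derivation:
S₀ = ε-closure({0}) = {0,2,4,6}
'd' @ 1: {3,7,8,10}
'c' @ 2: {1,2,4,6,9,10,11}  [accepting]
'a' @ 3: {}  — state set empty
rest 'ccbca' ignored (set empty)
end set {} — state 1 not in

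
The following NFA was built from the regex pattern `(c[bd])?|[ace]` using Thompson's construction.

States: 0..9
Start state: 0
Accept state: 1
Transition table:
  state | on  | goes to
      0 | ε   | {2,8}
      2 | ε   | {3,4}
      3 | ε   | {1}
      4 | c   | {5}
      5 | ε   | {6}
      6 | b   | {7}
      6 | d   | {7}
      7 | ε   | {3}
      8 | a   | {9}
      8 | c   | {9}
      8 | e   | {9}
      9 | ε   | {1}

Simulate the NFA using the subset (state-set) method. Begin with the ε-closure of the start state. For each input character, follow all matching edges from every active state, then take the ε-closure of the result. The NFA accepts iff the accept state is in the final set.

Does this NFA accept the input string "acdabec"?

Answer: REJECT

Trace:
start: ε-closure({0}) = {0,1,2,3,4,8}
'a' @ 1: {1,9}  [accepting]
'c' @ 2: {}  — state set empty
rest 'dabec' ignored (set empty)
final: {}; accept 1 not in set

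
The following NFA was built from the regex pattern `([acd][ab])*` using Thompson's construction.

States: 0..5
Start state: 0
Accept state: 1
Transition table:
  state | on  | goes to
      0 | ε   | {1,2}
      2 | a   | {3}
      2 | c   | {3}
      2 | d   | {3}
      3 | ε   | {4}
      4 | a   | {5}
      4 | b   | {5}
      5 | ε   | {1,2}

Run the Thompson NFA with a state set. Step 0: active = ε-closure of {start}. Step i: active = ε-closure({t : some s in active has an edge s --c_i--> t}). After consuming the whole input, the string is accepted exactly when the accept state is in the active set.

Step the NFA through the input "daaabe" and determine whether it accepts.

Answer: REJECT

Trace:
S₀ = ε-closure({0}) = {0,1,2}
'd' @ 1: {3,4}
'a' @ 2: {1,2,5}  (accept∈set)
'a' @ 3: {3,4}
'a' @ 4: {1,2,5}  (accept∈set)
'b' @ 5: {}  — no active states
rest 'e' ignored (set empty)
final: {}; accept 1 not in set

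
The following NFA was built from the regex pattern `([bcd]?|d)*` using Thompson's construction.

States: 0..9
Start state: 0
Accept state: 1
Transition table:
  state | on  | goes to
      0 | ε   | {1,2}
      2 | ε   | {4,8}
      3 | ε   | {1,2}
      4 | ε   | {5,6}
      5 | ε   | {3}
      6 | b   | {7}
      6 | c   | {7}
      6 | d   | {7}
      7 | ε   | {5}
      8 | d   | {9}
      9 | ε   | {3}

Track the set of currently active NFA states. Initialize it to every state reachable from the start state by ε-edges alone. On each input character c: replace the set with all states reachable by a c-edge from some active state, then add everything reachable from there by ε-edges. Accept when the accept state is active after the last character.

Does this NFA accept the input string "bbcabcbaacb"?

S₀ = ε-closure({0}) = {0,1,2,3,4,5,6,8}
'b' @ 1: {1,2,3,4,5,6,7,8}  (accept∈set)
'b' @ 2: {1,2,3,4,5,6,7,8}  (accept∈set)
'c' @ 3: {1,2,3,4,5,6,7,8}  (accept∈set)
'a' @ 4: {}  — state set empty
rest 'bcbaacb' ignored (set empty)
after full input: {}  (accept=1 not in)

Answer: REJECT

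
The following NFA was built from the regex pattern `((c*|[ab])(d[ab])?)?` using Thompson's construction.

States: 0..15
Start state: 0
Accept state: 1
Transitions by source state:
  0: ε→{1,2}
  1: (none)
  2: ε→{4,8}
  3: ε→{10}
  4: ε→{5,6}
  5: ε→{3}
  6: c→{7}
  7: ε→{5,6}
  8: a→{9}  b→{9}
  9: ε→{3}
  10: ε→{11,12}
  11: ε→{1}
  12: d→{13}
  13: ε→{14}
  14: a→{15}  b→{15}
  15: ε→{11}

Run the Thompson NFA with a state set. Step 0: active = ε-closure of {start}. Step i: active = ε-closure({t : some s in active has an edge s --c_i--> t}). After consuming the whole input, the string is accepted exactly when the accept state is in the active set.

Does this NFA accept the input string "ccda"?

start: ε-closure({0}) = {0,1,2,3,4,5,6,8,10,11,12}
'c' @ 1: {1,3,5,6,7,10,11,12}  [accepting]
'c' @ 2: {1,3,5,6,7,10,11,12}  [accepting]
'd' @ 3: {13,14}
'a' @ 4: {1,11,15}  [accepting]
final: {1,11,15}; accept 1 in set

Answer: ACCEPT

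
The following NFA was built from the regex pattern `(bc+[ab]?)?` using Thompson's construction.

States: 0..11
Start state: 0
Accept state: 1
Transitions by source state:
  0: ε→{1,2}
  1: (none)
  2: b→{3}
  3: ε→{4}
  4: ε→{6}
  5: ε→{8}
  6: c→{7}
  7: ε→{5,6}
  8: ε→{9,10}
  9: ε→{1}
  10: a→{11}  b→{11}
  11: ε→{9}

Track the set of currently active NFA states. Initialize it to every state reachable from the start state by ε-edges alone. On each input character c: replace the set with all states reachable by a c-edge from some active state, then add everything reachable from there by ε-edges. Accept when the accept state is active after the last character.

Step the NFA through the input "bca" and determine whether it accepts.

S₀ = ε-closure({0}) = {0,1,2}
'b' @ 1: {3,4,6}
'c' @ 2: {1,5,6,7,8,9,10}  (accept∈set)
'a' @ 3: {1,9,11}  (accept∈set)
final: {1,9,11}; accept 1 in set

Answer: ACCEPT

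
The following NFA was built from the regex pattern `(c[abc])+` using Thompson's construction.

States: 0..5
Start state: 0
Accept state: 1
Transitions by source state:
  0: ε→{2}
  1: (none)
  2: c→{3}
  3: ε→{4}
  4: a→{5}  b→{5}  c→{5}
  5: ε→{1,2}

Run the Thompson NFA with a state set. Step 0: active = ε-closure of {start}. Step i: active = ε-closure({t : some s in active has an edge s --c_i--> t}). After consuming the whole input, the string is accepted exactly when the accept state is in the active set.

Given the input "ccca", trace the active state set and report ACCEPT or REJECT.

start: ε-closure({0}) = {0,2}
'c' @ 1: {3,4}
'c' @ 2: {1,2,5}  ✓accept
'c' @ 3: {3,4}
'a' @ 4: {1,2,5}  ✓accept
final: {1,2,5}; accept 1 in set

Answer: ACCEPT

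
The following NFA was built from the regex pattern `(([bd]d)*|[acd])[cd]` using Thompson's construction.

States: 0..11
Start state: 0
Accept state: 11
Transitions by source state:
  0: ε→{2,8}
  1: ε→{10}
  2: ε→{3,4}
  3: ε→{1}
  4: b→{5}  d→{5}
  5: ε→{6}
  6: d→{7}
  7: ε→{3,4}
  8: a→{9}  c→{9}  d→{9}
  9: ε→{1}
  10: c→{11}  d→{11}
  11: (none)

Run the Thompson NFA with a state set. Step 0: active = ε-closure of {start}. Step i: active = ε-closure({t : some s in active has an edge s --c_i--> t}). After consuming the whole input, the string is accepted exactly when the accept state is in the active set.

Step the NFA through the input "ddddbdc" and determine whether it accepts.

Answer: ACCEPT

Steps:
start: ε-closure({0}) = {0,1,2,3,4,8,10}
'd' @ 1: {1,5,6,9,10,11}  [accepting]
'd' @ 2: {1,3,4,7,10,11}  [accepting]
'd' @ 3: {5,6,11}  [accepting]
'd' @ 4: {1,3,4,7,10}
'b' @ 5: {5,6}
'd' @ 6: {1,3,4,7,10}
'c' @ 7: {11}  [accepting]
end set {11} — state 11 in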